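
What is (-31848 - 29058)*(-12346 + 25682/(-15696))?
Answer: 983675031599/1308 ≈ 7.5205e+8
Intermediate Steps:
(-31848 - 29058)*(-12346 + 25682/(-15696)) = -60906*(-12346 + 25682*(-1/15696)) = -60906*(-12346 - 12841/7848) = -60906*(-96904249/7848) = 983675031599/1308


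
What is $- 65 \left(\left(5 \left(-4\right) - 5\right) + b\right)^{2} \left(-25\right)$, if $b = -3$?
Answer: $1274000$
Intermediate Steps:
$- 65 \left(\left(5 \left(-4\right) - 5\right) + b\right)^{2} \left(-25\right) = - 65 \left(\left(5 \left(-4\right) - 5\right) - 3\right)^{2} \left(-25\right) = - 65 \left(\left(-20 - 5\right) - 3\right)^{2} \left(-25\right) = - 65 \left(-25 - 3\right)^{2} \left(-25\right) = - 65 \left(-28\right)^{2} \left(-25\right) = \left(-65\right) 784 \left(-25\right) = \left(-50960\right) \left(-25\right) = 1274000$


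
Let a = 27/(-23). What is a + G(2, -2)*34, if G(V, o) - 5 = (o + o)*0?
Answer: 3883/23 ≈ 168.83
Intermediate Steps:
G(V, o) = 5 (G(V, o) = 5 + (o + o)*0 = 5 + (2*o)*0 = 5 + 0 = 5)
a = -27/23 (a = 27*(-1/23) = -27/23 ≈ -1.1739)
a + G(2, -2)*34 = -27/23 + 5*34 = -27/23 + 170 = 3883/23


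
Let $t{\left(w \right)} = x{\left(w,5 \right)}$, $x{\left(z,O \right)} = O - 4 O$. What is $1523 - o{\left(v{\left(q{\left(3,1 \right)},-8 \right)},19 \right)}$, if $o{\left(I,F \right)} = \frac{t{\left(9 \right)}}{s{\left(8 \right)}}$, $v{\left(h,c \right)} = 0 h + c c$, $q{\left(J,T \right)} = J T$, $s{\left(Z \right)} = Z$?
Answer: $\frac{12199}{8} \approx 1524.9$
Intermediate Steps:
$x{\left(z,O \right)} = - 3 O$
$t{\left(w \right)} = -15$ ($t{\left(w \right)} = \left(-3\right) 5 = -15$)
$v{\left(h,c \right)} = c^{2}$ ($v{\left(h,c \right)} = 0 + c^{2} = c^{2}$)
$o{\left(I,F \right)} = - \frac{15}{8}$
$1523 - o{\left(v{\left(q{\left(3,1 \right)},-8 \right)},19 \right)} = 1523 - - \frac{15}{8} = 1523 + \frac{15}{8} = \frac{12199}{8}$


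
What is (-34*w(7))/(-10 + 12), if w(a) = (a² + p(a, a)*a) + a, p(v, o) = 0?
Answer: -952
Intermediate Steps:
w(a) = a + a² (w(a) = (a² + 0*a) + a = (a² + 0) + a = a² + a = a + a²)
(-34*w(7))/(-10 + 12) = (-238*(1 + 7))/(-10 + 12) = -238*8/2 = -34*56*(½) = -1904*½ = -952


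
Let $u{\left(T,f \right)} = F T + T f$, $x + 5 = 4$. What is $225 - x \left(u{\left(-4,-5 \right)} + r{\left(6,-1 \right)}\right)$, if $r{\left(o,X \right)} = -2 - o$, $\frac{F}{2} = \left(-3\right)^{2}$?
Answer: $165$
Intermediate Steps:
$F = 18$ ($F = 2 \left(-3\right)^{2} = 2 \cdot 9 = 18$)
$x = -1$ ($x = -5 + 4 = -1$)
$u{\left(T,f \right)} = 18 T + T f$
$225 - x \left(u{\left(-4,-5 \right)} + r{\left(6,-1 \right)}\right) = 225 - - (- 4 \left(18 - 5\right) - 8) = 225 - - (\left(-4\right) 13 - 8) = 225 - - (-52 - 8) = 225 - \left(-1\right) \left(-60\right) = 225 - 60 = 165$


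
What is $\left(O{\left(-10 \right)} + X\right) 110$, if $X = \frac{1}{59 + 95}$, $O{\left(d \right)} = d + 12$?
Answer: $\frac{1545}{7} \approx 220.71$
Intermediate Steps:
$O{\left(d \right)} = 12 + d$
$X = \frac{1}{154} \approx 0.0064935$
$\left(O{\left(-10 \right)} + X\right) 110 = \left(\left(12 - 10\right) + \frac{1}{154}\right) 110 = \left(2 + \frac{1}{154}\right) 110 = \frac{309}{154} \cdot 110 = \frac{1545}{7}$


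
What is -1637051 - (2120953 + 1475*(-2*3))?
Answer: -3749154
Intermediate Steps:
-1637051 - (2120953 + 1475*(-2*3)) = -1637051 - (2120953 + 1475*(-6)) = -1637051 - (2120953 - 8850) = -1637051 - 1*2112103 = -1637051 - 2112103 = -3749154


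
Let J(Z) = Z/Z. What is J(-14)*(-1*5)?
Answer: -5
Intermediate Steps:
J(Z) = 1
J(-14)*(-1*5) = 1*(-1*5) = 1*(-5) = -5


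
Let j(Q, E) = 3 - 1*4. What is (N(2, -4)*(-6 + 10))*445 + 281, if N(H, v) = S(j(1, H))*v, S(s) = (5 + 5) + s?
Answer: -63799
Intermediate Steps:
j(Q, E) = -1 (j(Q, E) = 3 - 4 = -1)
S(s) = 10 + s
N(H, v) = 9*v (N(H, v) = (10 - 1)*v = 9*v)
(N(2, -4)*(-6 + 10))*445 + 281 = ((9*(-4))*(-6 + 10))*445 + 281 = -36*4*445 + 281 = -144*445 + 281 = -64080 + 281 = -63799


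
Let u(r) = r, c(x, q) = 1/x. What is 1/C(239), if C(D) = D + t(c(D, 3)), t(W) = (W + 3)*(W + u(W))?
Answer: 57121/13653355 ≈ 0.0041837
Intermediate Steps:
t(W) = 2*W*(3 + W) (t(W) = (W + 3)*(W + W) = (3 + W)*(2*W) = 2*W*(3 + W))
C(D) = D + 2*(3 + 1/D)/D
1/C(239) = 1/(239 + 2/239² + 6/239) = 1/(239 + 2*(1/57121) + 6*(1/239)) = 1/(239 + 2/57121 + 6/239) = 1/(13653355/57121) = 57121/13653355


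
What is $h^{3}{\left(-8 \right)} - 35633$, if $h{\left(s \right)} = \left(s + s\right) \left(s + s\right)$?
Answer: $16741583$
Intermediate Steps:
$h{\left(s \right)} = 4 s^{2}$ ($h{\left(s \right)} = 2 s 2 s = 4 s^{2}$)
$h^{3}{\left(-8 \right)} - 35633 = \left(4 \left(-8\right)^{2}\right)^{3} - 35633 = \left(4 \cdot 64\right)^{3} - 35633 = 256^{3} - 35633 = 16777216 - 35633 = 16741583$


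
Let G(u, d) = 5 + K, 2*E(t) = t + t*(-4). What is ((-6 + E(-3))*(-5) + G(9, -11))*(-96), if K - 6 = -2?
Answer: -1584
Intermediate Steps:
K = 4 (K = 6 - 2 = 4)
E(t) = -3*t/2 (E(t) = (t + t*(-4))/2 = (t - 4*t)/2 = (-3*t)/2 = -3*t/2)
G(u, d) = 9 (G(u, d) = 5 + 4 = 9)
((-6 + E(-3))*(-5) + G(9, -11))*(-96) = ((-6 - 3/2*(-3))*(-5) + 9)*(-96) = ((-6 + 9/2)*(-5) + 9)*(-96) = (-3/2*(-5) + 9)*(-96) = (15/2 + 9)*(-96) = (33/2)*(-96) = -1584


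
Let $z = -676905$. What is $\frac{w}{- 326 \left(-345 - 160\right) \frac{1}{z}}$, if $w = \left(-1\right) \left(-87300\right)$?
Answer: $- \frac{5909380650}{16463} \approx -3.5895 \cdot 10^{5}$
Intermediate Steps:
$w = 87300$
$\frac{w}{- 326 \left(-345 - 160\right) \frac{1}{z}} = \frac{87300}{- 326 \left(-345 - 160\right) \frac{1}{-676905}} = \frac{87300}{\left(-326\right) \left(-505\right) \left(- \frac{1}{676905}\right)} = \frac{87300}{164630 \left(- \frac{1}{676905}\right)} = \frac{87300}{- \frac{32926}{135381}} = 87300 \left(- \frac{135381}{32926}\right) = - \frac{5909380650}{16463}$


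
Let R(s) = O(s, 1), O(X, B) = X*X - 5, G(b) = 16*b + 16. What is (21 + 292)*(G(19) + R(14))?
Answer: 159943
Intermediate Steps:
G(b) = 16 + 16*b
O(X, B) = -5 + X**2 (O(X, B) = X**2 - 5 = -5 + X**2)
R(s) = -5 + s**2
(21 + 292)*(G(19) + R(14)) = (21 + 292)*((16 + 16*19) + (-5 + 14**2)) = 313*((16 + 304) + (-5 + 196)) = 313*(320 + 191) = 313*511 = 159943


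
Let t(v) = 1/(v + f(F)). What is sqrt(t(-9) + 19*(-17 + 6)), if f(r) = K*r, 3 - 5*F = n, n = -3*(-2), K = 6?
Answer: 2*I*sqrt(23051)/21 ≈ 14.46*I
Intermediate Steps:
n = 6
F = -3/5 (F = 3/5 - 1/5*6 = 3/5 - 6/5 = -3/5 ≈ -0.60000)
f(r) = 6*r
t(v) = 1/(-18/5 + v) (t(v) = 1/(v + 6*(-3/5)) = 1/(v - 18/5) = 1/(-18/5 + v))
sqrt(t(-9) + 19*(-17 + 6)) = sqrt(5/(-18 + 5*(-9)) + 19*(-17 + 6)) = sqrt(5/(-18 - 45) + 19*(-11)) = sqrt(5/(-63) - 209) = sqrt(5*(-1/63) - 209) = sqrt(-5/63 - 209) = sqrt(-13172/63) = 2*I*sqrt(23051)/21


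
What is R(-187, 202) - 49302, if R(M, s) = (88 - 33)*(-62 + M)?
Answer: -62997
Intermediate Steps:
R(M, s) = -3410 + 55*M (R(M, s) = 55*(-62 + M) = -3410 + 55*M)
R(-187, 202) - 49302 = (-3410 + 55*(-187)) - 49302 = (-3410 - 10285) - 49302 = -13695 - 49302 = -62997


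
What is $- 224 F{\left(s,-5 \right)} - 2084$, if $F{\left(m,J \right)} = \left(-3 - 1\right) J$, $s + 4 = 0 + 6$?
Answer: $-6564$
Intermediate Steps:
$s = 2$ ($s = -4 + \left(0 + 6\right) = -4 + 6 = 2$)
$F{\left(m,J \right)} = - 4 J$
$- 224 F{\left(s,-5 \right)} - 2084 = - 224 \left(\left(-4\right) \left(-5\right)\right) - 2084 = \left(-224\right) 20 - 2084 = -4480 - 2084 = -6564$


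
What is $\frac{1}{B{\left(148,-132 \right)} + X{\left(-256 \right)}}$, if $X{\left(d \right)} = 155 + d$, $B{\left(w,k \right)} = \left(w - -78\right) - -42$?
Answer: $\frac{1}{167} \approx 0.005988$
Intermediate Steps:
$B{\left(w,k \right)} = 120 + w$ ($B{\left(w,k \right)} = \left(w + 78\right) + 42 = \left(78 + w\right) + 42 = 120 + w$)
$\frac{1}{B{\left(148,-132 \right)} + X{\left(-256 \right)}} = \frac{1}{\left(120 + 148\right) + \left(155 - 256\right)} = \frac{1}{268 - 101} = \frac{1}{167}$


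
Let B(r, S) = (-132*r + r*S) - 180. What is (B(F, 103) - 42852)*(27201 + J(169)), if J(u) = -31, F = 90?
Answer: -1240093140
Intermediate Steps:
B(r, S) = -180 - 132*r + S*r (B(r, S) = (-132*r + S*r) - 180 = -180 - 132*r + S*r)
(B(F, 103) - 42852)*(27201 + J(169)) = ((-180 - 132*90 + 103*90) - 42852)*(27201 - 31) = ((-180 - 11880 + 9270) - 42852)*27170 = (-2790 - 42852)*27170 = -45642*27170 = -1240093140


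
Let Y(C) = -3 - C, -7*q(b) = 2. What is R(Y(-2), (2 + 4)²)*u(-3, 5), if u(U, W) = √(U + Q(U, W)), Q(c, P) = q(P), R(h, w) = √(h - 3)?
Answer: -2*√161/7 ≈ -3.6253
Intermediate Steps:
q(b) = -2/7 (q(b) = -⅐*2 = -2/7)
R(h, w) = √(-3 + h)
Q(c, P) = -2/7
u(U, W) = √(-2/7 + U) (u(U, W) = √(U - 2/7) = √(-2/7 + U))
R(Y(-2), (2 + 4)²)*u(-3, 5) = √(-3 + (-3 - 1*(-2)))*(√(-14 + 49*(-3))/7) = √(-3 + (-3 + 2))*(√(-14 - 147)/7) = √(-3 - 1)*(√(-161)/7) = √(-4)*((I*√161)/7) = (2*I)*(I*√161/7) = -2*√161/7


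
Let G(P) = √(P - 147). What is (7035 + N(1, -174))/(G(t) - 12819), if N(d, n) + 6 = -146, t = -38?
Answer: -88233177/164326946 - 6883*I*√185/164326946 ≈ -0.53694 - 0.00056971*I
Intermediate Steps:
N(d, n) = -152 (N(d, n) = -6 - 146 = -152)
G(P) = √(-147 + P)
(7035 + N(1, -174))/(G(t) - 12819) = (7035 - 152)/(√(-147 - 38) - 12819) = 6883/(√(-185) - 12819) = 6883/(I*√185 - 12819) = 6883/(-12819 + I*√185)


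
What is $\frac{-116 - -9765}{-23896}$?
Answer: $- \frac{9649}{23896} \approx -0.40379$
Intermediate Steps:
$\frac{-116 - -9765}{-23896} = \left(-116 + 9765\right) \left(- \frac{1}{23896}\right) = 9649 \left(- \frac{1}{23896}\right) = - \frac{9649}{23896}$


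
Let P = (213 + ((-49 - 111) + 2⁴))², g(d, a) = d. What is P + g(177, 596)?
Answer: 4938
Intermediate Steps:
P = 4761 (P = (213 + (-160 + 16))² = (213 - 144)² = 69² = 4761)
P + g(177, 596) = 4761 + 177 = 4938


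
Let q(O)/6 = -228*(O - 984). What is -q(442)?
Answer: -741456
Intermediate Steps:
q(O) = 1346112 - 1368*O (q(O) = 6*(-228*(O - 984)) = 6*(-228*(-984 + O)) = 6*(224352 - 228*O) = 1346112 - 1368*O)
-q(442) = -(1346112 - 1368*442) = -(1346112 - 604656) = -1*741456 = -741456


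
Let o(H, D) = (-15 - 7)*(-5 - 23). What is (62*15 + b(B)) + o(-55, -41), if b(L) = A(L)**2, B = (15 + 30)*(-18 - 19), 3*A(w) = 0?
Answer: 1546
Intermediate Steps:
A(w) = 0 (A(w) = (1/3)*0 = 0)
B = -1665 (B = 45*(-37) = -1665)
o(H, D) = 616 (o(H, D) = -22*(-28) = 616)
b(L) = 0 (b(L) = 0**2 = 0)
(62*15 + b(B)) + o(-55, -41) = (62*15 + 0) + 616 = (930 + 0) + 616 = 930 + 616 = 1546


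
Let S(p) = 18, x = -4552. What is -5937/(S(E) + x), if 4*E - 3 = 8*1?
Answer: 5937/4534 ≈ 1.3094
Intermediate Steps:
E = 11/4 (E = ¾ + (8*1)/4 = ¾ + (¼)*8 = ¾ + 2 = 11/4 ≈ 2.7500)
-5937/(S(E) + x) = -5937/(18 - 4552) = -5937/(-4534) = -5937*(-1/4534) = 5937/4534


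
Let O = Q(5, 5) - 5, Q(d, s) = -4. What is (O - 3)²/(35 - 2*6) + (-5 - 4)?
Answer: -63/23 ≈ -2.7391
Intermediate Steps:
O = -9 (O = -4 - 5 = -9)
(O - 3)²/(35 - 2*6) + (-5 - 4) = (-9 - 3)²/(35 - 2*6) + (-5 - 4) = (-12)²/(35 - 12) - 9 = 144/23 - 9 = -63/23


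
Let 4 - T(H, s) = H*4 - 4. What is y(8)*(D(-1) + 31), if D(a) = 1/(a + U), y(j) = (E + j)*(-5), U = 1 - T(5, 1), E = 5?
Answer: -24245/12 ≈ -2020.4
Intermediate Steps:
T(H, s) = 8 - 4*H (T(H, s) = 4 - (H*4 - 4) = 4 - (4*H - 4) = 4 - (-4 + 4*H) = 4 + (4 - 4*H) = 8 - 4*H)
U = 13 (U = 1 - (8 - 4*5) = 1 - (8 - 20) = 1 - 1*(-12) = 1 + 12 = 13)
y(j) = -25 - 5*j (y(j) = (5 + j)*(-5) = -25 - 5*j)
D(a) = 1/(13 + a) (D(a) = 1/(a + 13) = 1/(13 + a))
y(8)*(D(-1) + 31) = (-25 - 5*8)*(1/(13 - 1) + 31) = (-25 - 40)*(1/12 + 31) = -65*(1/12 + 31) = -65*373/12 = -24245/12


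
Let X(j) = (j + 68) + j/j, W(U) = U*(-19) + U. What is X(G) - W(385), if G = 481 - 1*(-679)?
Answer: 8159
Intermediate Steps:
W(U) = -18*U (W(U) = -19*U + U = -18*U)
G = 1160 (G = 481 + 679 = 1160)
X(j) = 69 + j (X(j) = (68 + j) + 1 = 69 + j)
X(G) - W(385) = (69 + 1160) - (-18)*385 = 1229 - 1*(-6930) = 1229 + 6930 = 8159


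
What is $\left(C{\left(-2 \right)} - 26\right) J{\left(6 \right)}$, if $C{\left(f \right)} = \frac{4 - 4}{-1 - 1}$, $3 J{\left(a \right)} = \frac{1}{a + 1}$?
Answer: $- \frac{26}{21} \approx -1.2381$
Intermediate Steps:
$J{\left(a \right)} = \frac{1}{3 \left(1 + a\right)}$ ($J{\left(a \right)} = \frac{1}{3 \left(a + 1\right)} = \frac{1}{3 \left(1 + a\right)}$)
$C{\left(f \right)} = 0$ ($C{\left(f \right)} = \frac{0}{-2} = 0 \left(- \frac{1}{2}\right) = 0$)
$\left(C{\left(-2 \right)} - 26\right) J{\left(6 \right)} = \left(0 - 26\right) \frac{1}{3 \left(1 + 6\right)} = - 26 \frac{1}{3 \cdot 7} = - 26 \cdot \frac{1}{3} \cdot \frac{1}{7} = \left(-26\right) \frac{1}{21} = - \frac{26}{21}$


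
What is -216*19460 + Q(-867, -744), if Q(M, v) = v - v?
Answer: -4203360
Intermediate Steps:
Q(M, v) = 0
-216*19460 + Q(-867, -744) = -216*19460 + 0 = -4203360 + 0 = -4203360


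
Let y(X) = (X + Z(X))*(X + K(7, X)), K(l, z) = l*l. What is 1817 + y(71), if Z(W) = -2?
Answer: 10097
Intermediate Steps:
K(l, z) = l²
y(X) = (-2 + X)*(49 + X) (y(X) = (X - 2)*(X + 7²) = (-2 + X)*(X + 49) = (-2 + X)*(49 + X))
1817 + y(71) = 1817 + (-98 + 71² + 47*71) = 1817 + (-98 + 5041 + 3337) = 1817 + 8280 = 10097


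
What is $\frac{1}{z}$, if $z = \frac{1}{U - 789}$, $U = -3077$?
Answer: $-3866$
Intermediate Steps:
$z = - \frac{1}{3866}$ ($z = \frac{1}{-3077 - 789} = \frac{1}{-3866} = - \frac{1}{3866} \approx -0.00025867$)
$\frac{1}{z} = \frac{1}{- \frac{1}{3866}} = -3866$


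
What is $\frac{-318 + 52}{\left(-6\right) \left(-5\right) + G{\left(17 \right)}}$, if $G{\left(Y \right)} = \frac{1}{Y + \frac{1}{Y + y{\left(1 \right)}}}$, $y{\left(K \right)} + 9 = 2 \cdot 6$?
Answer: $- \frac{45353}{5125} \approx -8.8494$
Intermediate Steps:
$y{\left(K \right)} = 3$ ($y{\left(K \right)} = -9 + 2 \cdot 6 = -9 + 12 = 3$)
$G{\left(Y \right)} = \frac{1}{Y + \frac{1}{3 + Y}}$ ($G{\left(Y \right)} = \frac{1}{Y + \frac{1}{Y + 3}} = \frac{1}{Y + \frac{1}{3 + Y}}$)
$\frac{-318 + 52}{\left(-6\right) \left(-5\right) + G{\left(17 \right)}} = \frac{-318 + 52}{\left(-6\right) \left(-5\right) + \frac{3 + 17}{1 + 17^{2} + 3 \cdot 17}} = - \frac{266}{30 + \frac{1}{1 + 289 + 51} \cdot 20} = - \frac{266}{30 + \frac{1}{341} \cdot 20} = - \frac{266}{30 + \frac{20}{341}} = - \frac{266}{\frac{10250}{341}} = \left(-266\right) \frac{341}{10250} = - \frac{45353}{5125}$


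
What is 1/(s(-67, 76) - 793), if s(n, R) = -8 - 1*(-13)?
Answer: -1/788 ≈ -0.0012690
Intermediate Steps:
s(n, R) = 5 (s(n, R) = -8 + 13 = 5)
1/(s(-67, 76) - 793) = 1/(5 - 793) = 1/(-788) = -1/788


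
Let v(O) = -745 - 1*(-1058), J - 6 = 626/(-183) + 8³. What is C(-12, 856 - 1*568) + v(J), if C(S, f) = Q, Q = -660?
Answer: -347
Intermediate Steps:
J = 94168/183 (J = 6 + (626/(-183) + 8³) = 6 + (626*(-1/183) + 512) = 6 + (-626/183 + 512) = 6 + 93070/183 = 94168/183 ≈ 514.58)
C(S, f) = -660
v(O) = 313 (v(O) = -745 + 1058 = 313)
C(-12, 856 - 1*568) + v(J) = -660 + 313 = -347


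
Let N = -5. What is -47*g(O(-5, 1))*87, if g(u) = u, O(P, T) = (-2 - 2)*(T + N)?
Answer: -65424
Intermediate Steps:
O(P, T) = 20 - 4*T (O(P, T) = (-2 - 2)*(T - 5) = -4*(-5 + T) = 20 - 4*T)
-47*g(O(-5, 1))*87 = -47*(20 - 4*1)*87 = -47*(20 - 4)*87 = -47*16*87 = -752*87 = -65424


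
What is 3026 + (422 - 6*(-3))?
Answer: 3466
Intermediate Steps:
3026 + (422 - 6*(-3)) = 3026 + (422 + 18) = 3026 + 440 = 3466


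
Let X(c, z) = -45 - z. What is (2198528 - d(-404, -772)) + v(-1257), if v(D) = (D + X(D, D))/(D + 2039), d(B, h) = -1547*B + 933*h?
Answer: 1793764067/782 ≈ 2.2938e+6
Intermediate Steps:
v(D) = -45/(2039 + D) (v(D) = (D + (-45 - D))/(D + 2039) = -45/(2039 + D))
(2198528 - d(-404, -772)) + v(-1257) = (2198528 - (-1547*(-404) + 933*(-772))) - 45/(2039 - 1257) = (2198528 - (624988 - 720276)) - 45/782 = (2198528 - 1*(-95288)) - 45*1/782 = (2198528 + 95288) - 45/782 = 2293816 - 45/782 = 1793764067/782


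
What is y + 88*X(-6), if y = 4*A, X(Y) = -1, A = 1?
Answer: -84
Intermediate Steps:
y = 4 (y = 4*1 = 4)
y + 88*X(-6) = 4 + 88*(-1) = 4 - 88 = -84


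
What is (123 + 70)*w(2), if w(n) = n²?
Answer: 772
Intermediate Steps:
(123 + 70)*w(2) = (123 + 70)*2² = 193*4 = 772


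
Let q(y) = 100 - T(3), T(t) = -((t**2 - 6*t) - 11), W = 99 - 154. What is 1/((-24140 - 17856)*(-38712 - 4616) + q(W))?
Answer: 1/1819602768 ≈ 5.4957e-10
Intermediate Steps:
W = -55
T(t) = 11 - t**2 + 6*t (T(t) = -(-11 + t**2 - 6*t) = 11 - t**2 + 6*t)
q(y) = 80 (q(y) = 100 - (11 - 1*3**2 + 6*3) = 100 - (11 - 1*9 + 18) = 100 - (11 - 9 + 18) = 100 - 1*20 = 100 - 20 = 80)
1/((-24140 - 17856)*(-38712 - 4616) + q(W)) = 1/((-24140 - 17856)*(-38712 - 4616) + 80) = 1/(-41996*(-43328) + 80) = 1/(1819602688 + 80) = 1/1819602768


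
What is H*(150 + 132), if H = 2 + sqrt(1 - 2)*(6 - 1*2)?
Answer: 564 + 1128*I ≈ 564.0 + 1128.0*I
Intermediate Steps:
H = 2 + 4*I (H = 2 + sqrt(-1)*(6 - 2) = 2 + I*4 = 2 + 4*I ≈ 2.0 + 4.0*I)
H*(150 + 132) = (2 + 4*I)*(150 + 132) = (2 + 4*I)*282 = 564 + 1128*I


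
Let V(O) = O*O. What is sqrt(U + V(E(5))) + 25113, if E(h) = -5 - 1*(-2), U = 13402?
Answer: 25113 + sqrt(13411) ≈ 25229.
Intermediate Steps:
E(h) = -3 (E(h) = -5 + 2 = -3)
V(O) = O**2
sqrt(U + V(E(5))) + 25113 = sqrt(13402 + (-3)**2) + 25113 = sqrt(13402 + 9) + 25113 = sqrt(13411) + 25113 = 25113 + sqrt(13411)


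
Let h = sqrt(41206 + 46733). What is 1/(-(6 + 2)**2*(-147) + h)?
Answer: 3136/29474175 - sqrt(9771)/29474175 ≈ 0.00010304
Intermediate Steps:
h = 3*sqrt(9771) (h = sqrt(87939) = 3*sqrt(9771) ≈ 296.54)
1/(-(6 + 2)**2*(-147) + h) = 1/(-(6 + 2)**2*(-147) + 3*sqrt(9771)) = 1/(-1*8**2*(-147) + 3*sqrt(9771)) = 1/(-1*64*(-147) + 3*sqrt(9771)) = 1/(-64*(-147) + 3*sqrt(9771)) = 1/(9408 + 3*sqrt(9771))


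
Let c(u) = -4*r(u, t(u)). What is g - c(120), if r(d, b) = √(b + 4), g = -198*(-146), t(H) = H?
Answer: 28908 + 8*√31 ≈ 28953.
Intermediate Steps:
g = 28908
r(d, b) = √(4 + b)
c(u) = -4*√(4 + u)
g - c(120) = 28908 - (-4)*√(4 + 120) = 28908 - (-4)*√124 = 28908 - (-4)*2*√31 = 28908 - (-8)*√31 = 28908 + 8*√31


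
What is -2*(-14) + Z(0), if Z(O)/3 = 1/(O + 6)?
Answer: 57/2 ≈ 28.500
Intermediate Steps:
Z(O) = 3/(6 + O) (Z(O) = 3/(O + 6) = 3/(6 + O))
-2*(-14) + Z(0) = -2*(-14) + 3/(6 + 0) = 28 + 3/6 = 28 + 3*(⅙) = 28 + ½ = 57/2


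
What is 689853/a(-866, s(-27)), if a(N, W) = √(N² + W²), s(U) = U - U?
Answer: 689853/866 ≈ 796.60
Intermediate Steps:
s(U) = 0
689853/a(-866, s(-27)) = 689853/(√((-866)² + 0²)) = 689853/(√(749956 + 0)) = 689853/(√749956) = 689853/866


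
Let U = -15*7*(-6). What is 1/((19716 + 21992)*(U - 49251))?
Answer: -1/2027884668 ≈ -4.9312e-10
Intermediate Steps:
U = 630 (U = -105*(-6) = 630)
1/((19716 + 21992)*(U - 49251)) = 1/((19716 + 21992)*(630 - 49251)) = 1/(41708*(-48621)) = 1/(-2027884668) = -1/2027884668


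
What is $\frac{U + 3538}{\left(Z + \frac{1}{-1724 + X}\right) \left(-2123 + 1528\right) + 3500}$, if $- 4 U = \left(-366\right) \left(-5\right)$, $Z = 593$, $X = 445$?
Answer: $- \frac{7879919}{893597740} \approx -0.0088182$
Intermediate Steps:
$U = - \frac{915}{2}$ ($U = - \frac{\left(-366\right) \left(-5\right)}{4} = \left(- \frac{1}{4}\right) 1830 = - \frac{915}{2} \approx -457.5$)
$\frac{U + 3538}{\left(Z + \frac{1}{-1724 + X}\right) \left(-2123 + 1528\right) + 3500} = \frac{- \frac{915}{2} + 3538}{\left(593 + \frac{1}{-1724 + 445}\right) \left(-2123 + 1528\right) + 3500} = \frac{6161}{2 \left(\left(593 + \frac{1}{-1279}\right) \left(-595\right) + 3500\right)} = \frac{6161}{2 \left(\left(593 - \frac{1}{1279}\right) \left(-595\right) + 3500\right)} = \frac{6161}{2 \left(\frac{758446}{1279} \left(-595\right) + 3500\right)} = \frac{6161}{2 \left(- \frac{451275370}{1279} + 3500\right)} = \frac{6161}{2 \left(- \frac{446798870}{1279}\right)} = \frac{6161}{2} \left(- \frac{1279}{446798870}\right) = - \frac{7879919}{893597740}$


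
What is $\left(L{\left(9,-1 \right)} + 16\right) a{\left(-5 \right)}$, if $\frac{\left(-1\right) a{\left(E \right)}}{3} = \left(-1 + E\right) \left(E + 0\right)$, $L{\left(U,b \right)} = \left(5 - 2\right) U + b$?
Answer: $-3780$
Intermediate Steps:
$L{\left(U,b \right)} = b + 3 U$ ($L{\left(U,b \right)} = 3 U + b = b + 3 U$)
$a{\left(E \right)} = - 3 E \left(-1 + E\right)$ ($a{\left(E \right)} = - 3 \left(-1 + E\right) \left(E + 0\right) = - 3 \left(-1 + E\right) E = - 3 E \left(-1 + E\right)$)
$\left(L{\left(9,-1 \right)} + 16\right) a{\left(-5 \right)} = \left(\left(-1 + 3 \cdot 9\right) + 16\right) 3 \left(-5\right) \left(1 - -5\right) = \left(\left(-1 + 27\right) + 16\right) 3 \left(-5\right) \left(1 + 5\right) = \left(26 + 16\right) 3 \left(-5\right) 6 = 42 \left(-90\right) = -3780$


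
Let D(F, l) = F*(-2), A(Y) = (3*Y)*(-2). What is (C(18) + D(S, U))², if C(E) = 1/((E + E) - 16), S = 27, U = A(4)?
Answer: 1164241/400 ≈ 2910.6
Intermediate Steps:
A(Y) = -6*Y
U = -24 (U = -6*4 = -24)
D(F, l) = -2*F
C(E) = 1/(-16 + 2*E) (C(E) = 1/(2*E - 16) = 1/(-16 + 2*E))
(C(18) + D(S, U))² = (1/(2*(-8 + 18)) - 2*27)² = ((½)/10 - 54)² = ((½)*(⅒) - 54)² = (1/20 - 54)² = (-1079/20)² = 1164241/400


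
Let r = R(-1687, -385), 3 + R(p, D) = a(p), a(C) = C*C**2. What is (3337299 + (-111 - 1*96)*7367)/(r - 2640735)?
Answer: -1812330/4803790441 ≈ -0.00037727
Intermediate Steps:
a(C) = C**3
R(p, D) = -3 + p**3
r = -4801149706 (r = -3 + (-1687)**3 = -3 - 4801149703 = -4801149706)
(3337299 + (-111 - 1*96)*7367)/(r - 2640735) = (3337299 + (-111 - 1*96)*7367)/(-4801149706 - 2640735) = (3337299 + (-111 - 96)*7367)/(-4803790441) = (3337299 - 207*7367)*(-1/4803790441) = (3337299 - 1524969)*(-1/4803790441) = 1812330*(-1/4803790441) = -1812330/4803790441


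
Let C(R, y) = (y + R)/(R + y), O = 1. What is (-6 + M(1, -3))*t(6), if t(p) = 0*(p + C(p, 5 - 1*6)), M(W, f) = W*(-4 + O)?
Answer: 0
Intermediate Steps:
M(W, f) = -3*W (M(W, f) = W*(-4 + 1) = W*(-3) = -3*W)
C(R, y) = 1 (C(R, y) = (R + y)/(R + y) = 1)
t(p) = 0 (t(p) = 0*(p + 1) = 0*(1 + p) = 0)
(-6 + M(1, -3))*t(6) = (-6 - 3*1)*0 = (-6 - 3)*0 = -9*0 = 0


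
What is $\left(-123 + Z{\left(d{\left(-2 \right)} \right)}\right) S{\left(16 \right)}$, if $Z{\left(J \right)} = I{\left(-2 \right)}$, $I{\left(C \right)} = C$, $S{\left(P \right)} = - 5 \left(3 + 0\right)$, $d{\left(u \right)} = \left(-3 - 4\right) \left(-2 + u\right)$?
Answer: $1875$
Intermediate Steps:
$d{\left(u \right)} = 14 - 7 u$ ($d{\left(u \right)} = - 7 \left(-2 + u\right) = 14 - 7 u$)
$S{\left(P \right)} = -15$ ($S{\left(P \right)} = \left(-5\right) 3 = -15$)
$Z{\left(J \right)} = -2$
$\left(-123 + Z{\left(d{\left(-2 \right)} \right)}\right) S{\left(16 \right)} = \left(-123 - 2\right) \left(-15\right) = \left(-125\right) \left(-15\right) = 1875$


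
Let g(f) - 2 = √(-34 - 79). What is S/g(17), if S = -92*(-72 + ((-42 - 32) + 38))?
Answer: 2208/13 - 1104*I*√113/13 ≈ 169.85 - 902.75*I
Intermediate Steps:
g(f) = 2 + I*√113 (g(f) = 2 + √(-34 - 79) = 2 + √(-113) = 2 + I*√113)
S = 9936 (S = -92*(-72 + (-74 + 38)) = -92*(-72 - 36) = -92*(-108) = 9936)
S/g(17) = 9936/(2 + I*√113)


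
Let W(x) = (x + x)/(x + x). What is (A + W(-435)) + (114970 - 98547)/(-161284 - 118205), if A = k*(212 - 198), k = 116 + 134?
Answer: 978474566/279489 ≈ 3500.9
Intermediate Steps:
k = 250
W(x) = 1 (W(x) = (2*x)/((2*x)) = (2*x)*(1/(2*x)) = 1)
A = 3500 (A = 250*(212 - 198) = 250*14 = 3500)
(A + W(-435)) + (114970 - 98547)/(-161284 - 118205) = (3500 + 1) + (114970 - 98547)/(-161284 - 118205) = 3501 + 16423/(-279489) = 3501 + 16423*(-1/279489) = 3501 - 16423/279489 = 978474566/279489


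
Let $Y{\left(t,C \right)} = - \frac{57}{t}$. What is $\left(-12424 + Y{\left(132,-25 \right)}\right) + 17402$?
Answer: $\frac{219013}{44} \approx 4977.6$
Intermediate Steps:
$\left(-12424 + Y{\left(132,-25 \right)}\right) + 17402 = \left(-12424 - \frac{57}{132}\right) + 17402 = \left(-12424 - \frac{19}{44}\right) + 17402 = - \frac{546675}{44} + 17402 = \frac{219013}{44}$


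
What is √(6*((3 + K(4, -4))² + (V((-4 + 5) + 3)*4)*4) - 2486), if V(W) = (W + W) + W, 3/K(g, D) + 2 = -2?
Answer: I*√20858/4 ≈ 36.106*I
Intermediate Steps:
K(g, D) = -¾ (K(g, D) = 3/(-2 - 2) = 3/(-4) = 3*(-¼) = -¾)
V(W) = 3*W (V(W) = 2*W + W = 3*W)
√(6*((3 + K(4, -4))² + (V((-4 + 5) + 3)*4)*4) - 2486) = √(6*((3 - ¾)² + ((3*((-4 + 5) + 3))*4)*4) - 2486) = √(6*((9/4)² + ((3*(1 + 3))*4)*4) - 2486) = √(6*(81/16 + ((3*4)*4)*4) - 2486) = √(6*(81/16 + (12*4)*4) - 2486) = √(6*(81/16 + 48*4) - 2486) = √(6*(81/16 + 192) - 2486) = √(6*(3153/16) - 2486) = √(9459/8 - 2486) = √(-10429/8) = I*√20858/4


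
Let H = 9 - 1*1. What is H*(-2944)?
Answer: -23552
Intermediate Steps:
H = 8 (H = 9 - 1 = 8)
H*(-2944) = 8*(-2944) = -23552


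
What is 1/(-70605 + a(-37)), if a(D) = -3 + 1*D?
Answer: -1/70645 ≈ -1.4155e-5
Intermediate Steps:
a(D) = -3 + D
1/(-70605 + a(-37)) = 1/(-70605 + (-3 - 37)) = 1/(-70605 - 40) = 1/(-70645) = -1/70645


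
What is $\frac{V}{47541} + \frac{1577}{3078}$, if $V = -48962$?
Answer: $- \frac{1328647}{2567214} \approx -0.51754$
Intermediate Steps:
$\frac{V}{47541} + \frac{1577}{3078} = - \frac{48962}{47541} + \frac{1577}{3078} = \left(-48962\right) \frac{1}{47541} + 1577 \cdot \frac{1}{3078} = - \frac{48962}{47541} + \frac{83}{162} = - \frac{1328647}{2567214}$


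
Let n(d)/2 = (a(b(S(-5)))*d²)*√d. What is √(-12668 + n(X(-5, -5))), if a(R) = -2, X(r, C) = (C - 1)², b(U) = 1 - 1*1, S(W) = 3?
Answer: 2*I*√10943 ≈ 209.22*I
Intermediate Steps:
b(U) = 0 (b(U) = 1 - 1 = 0)
X(r, C) = (-1 + C)²
n(d) = -4*d^(5/2) (n(d) = 2*((-2*d²)*√d) = 2*(-2*d^(5/2)) = -4*d^(5/2))
√(-12668 + n(X(-5, -5))) = √(-12668 - 4*((-1 - 5)²)^(5/2)) = √(-12668 - 4*((-6)²)^(5/2)) = √(-12668 - 4*36^(5/2)) = √(-12668 - 4*7776) = √(-12668 - 31104) = √(-43772) = 2*I*√10943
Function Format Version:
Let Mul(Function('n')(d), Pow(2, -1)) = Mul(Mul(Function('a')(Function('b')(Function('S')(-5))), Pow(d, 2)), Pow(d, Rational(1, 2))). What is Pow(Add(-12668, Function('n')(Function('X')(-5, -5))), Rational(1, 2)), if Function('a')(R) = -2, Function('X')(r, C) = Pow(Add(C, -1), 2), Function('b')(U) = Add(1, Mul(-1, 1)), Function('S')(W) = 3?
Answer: Mul(2, I, Pow(10943, Rational(1, 2))) ≈ Mul(209.22, I)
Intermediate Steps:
Function('b')(U) = 0 (Function('b')(U) = Add(1, -1) = 0)
Function('X')(r, C) = Pow(Add(-1, C), 2)
Function('n')(d) = Mul(-4, Pow(d, Rational(5, 2))) (Function('n')(d) = Mul(2, Mul(Mul(-2, Pow(d, 2)), Pow(d, Rational(1, 2)))) = Mul(2, Mul(-2, Pow(d, Rational(5, 2)))) = Mul(-4, Pow(d, Rational(5, 2))))
Pow(Add(-12668, Function('n')(Function('X')(-5, -5))), Rational(1, 2)) = Pow(Add(-12668, Mul(-4, Pow(Pow(Add(-1, -5), 2), Rational(5, 2)))), Rational(1, 2)) = Pow(Add(-12668, Mul(-4, Pow(Pow(-6, 2), Rational(5, 2)))), Rational(1, 2)) = Pow(Add(-12668, Mul(-4, Pow(36, Rational(5, 2)))), Rational(1, 2)) = Pow(Add(-12668, Mul(-4, 7776)), Rational(1, 2)) = Pow(Add(-12668, -31104), Rational(1, 2)) = Pow(-43772, Rational(1, 2)) = Mul(2, I, Pow(10943, Rational(1, 2)))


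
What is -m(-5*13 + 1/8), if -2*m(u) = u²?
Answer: 269361/128 ≈ 2104.4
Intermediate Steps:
m(u) = -u²/2
-m(-5*13 + 1/8) = -(-1)*(-5*13 + 1/8)²/2 = -(-1)*(-65 + ⅛)²/2 = -(-1)*(-519/8)²/2 = -(-1)*269361/(2*64) = -1*(-269361/128) = 269361/128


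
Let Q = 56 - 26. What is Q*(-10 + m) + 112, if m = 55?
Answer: 1462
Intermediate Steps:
Q = 30
Q*(-10 + m) + 112 = 30*(-10 + 55) + 112 = 30*45 + 112 = 1350 + 112 = 1462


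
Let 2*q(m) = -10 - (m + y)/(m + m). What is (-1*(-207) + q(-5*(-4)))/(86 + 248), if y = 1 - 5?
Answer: 1009/1670 ≈ 0.60419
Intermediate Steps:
y = -4
q(m) = -5 - (-4 + m)/(4*m) (q(m) = (-10 - (m - 4)/(m + m))/2 = (-10 - (-4 + m)/(2*m))/2 = -5 - (-4 + m)/(4*m))
(-1*(-207) + q(-5*(-4)))/(86 + 248) = (-1*(-207) + (-21/4 + 1/(-5*(-4))))/(86 + 248) = (207 + (-21/4 + 1/20))/334 = (207 + (-21/4 + 1/20))*(1/334) = (207 - 26/5)*(1/334) = (1009/5)*(1/334) = 1009/1670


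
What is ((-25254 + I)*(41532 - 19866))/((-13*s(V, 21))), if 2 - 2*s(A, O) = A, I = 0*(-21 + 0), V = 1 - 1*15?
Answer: 136788291/26 ≈ 5.2611e+6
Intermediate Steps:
V = -14 (V = 1 - 15 = -14)
I = 0 (I = 0*(-21) = 0)
s(A, O) = 1 - A/2
((-25254 + I)*(41532 - 19866))/((-13*s(V, 21))) = ((-25254 + 0)*(41532 - 19866))/((-13*(1 - ½*(-14)))) = (-25254*21666)/((-13*(1 + 7))) = -547153164/((-13*8)) = -547153164/(-104) = -547153164*(-1/104) = 136788291/26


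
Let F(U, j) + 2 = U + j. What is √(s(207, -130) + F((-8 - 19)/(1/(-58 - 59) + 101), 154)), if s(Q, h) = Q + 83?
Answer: √15418441402/5908 ≈ 21.017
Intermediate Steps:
F(U, j) = -2 + U + j (F(U, j) = -2 + (U + j) = -2 + U + j)
s(Q, h) = 83 + Q
√(s(207, -130) + F((-8 - 19)/(1/(-58 - 59) + 101), 154)) = √((83 + 207) + (-2 + (-8 - 19)/(1/(-58 - 59) + 101) + 154)) = √(290 + (-2 - 27/(1/(-117) + 101) + 154)) = √(290 + (-2 - 27/(-1/117 + 101) + 154)) = √(290 + (-2 - 27/11816/117 + 154)) = √(290 + (-2 - 27*117/11816 + 154)) = √(290 + (-2 - 3159/11816 + 154)) = √(290 + 1792873/11816) = √(5219513/11816) = √15418441402/5908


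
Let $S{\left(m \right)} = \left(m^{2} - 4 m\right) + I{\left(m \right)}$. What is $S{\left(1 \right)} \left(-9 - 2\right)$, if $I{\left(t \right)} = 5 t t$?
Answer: $-22$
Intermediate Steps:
$I{\left(t \right)} = 5 t^{2}$
$S{\left(m \right)} = - 4 m + 6 m^{2}$ ($S{\left(m \right)} = \left(m^{2} - 4 m\right) + 5 m^{2} = - 4 m + 6 m^{2}$)
$S{\left(1 \right)} \left(-9 - 2\right) = 2 \cdot 1 \left(-2 + 3 \cdot 1\right) \left(-9 - 2\right) = 2 \cdot 1 \left(-2 + 3\right) \left(-11\right) = 2 \cdot 1 \cdot 1 \left(-11\right) = 2 \left(-11\right) = -22$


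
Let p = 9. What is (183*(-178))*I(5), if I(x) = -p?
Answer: 293166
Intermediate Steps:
I(x) = -9 (I(x) = -1*9 = -9)
(183*(-178))*I(5) = (183*(-178))*(-9) = -32574*(-9) = 293166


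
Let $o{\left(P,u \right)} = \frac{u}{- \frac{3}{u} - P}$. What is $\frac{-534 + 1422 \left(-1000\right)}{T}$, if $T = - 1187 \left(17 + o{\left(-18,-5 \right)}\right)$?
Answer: $\frac{66147831}{923486} \approx 71.628$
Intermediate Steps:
$o{\left(P,u \right)} = \frac{u}{- P - \frac{3}{u}}$
$T = - \frac{1846972}{93}$ ($T = - 1187 \left(17 - \frac{\left(-5\right)^{2}}{3 - -90}\right) = - 1187 \left(17 - \frac{25}{3 + 90}\right) = - 1187 \left(17 - \frac{25}{93}\right) = \left(-1187\right) \frac{1556}{93} = - \frac{1846972}{93} \approx -19860.0$)
$\frac{-534 + 1422 \left(-1000\right)}{T} = \frac{-534 + 1422 \left(-1000\right)}{- \frac{1846972}{93}} = \left(-534 - 1422000\right) \left(- \frac{93}{1846972}\right) = \left(-1422534\right) \left(- \frac{93}{1846972}\right) = \frac{66147831}{923486}$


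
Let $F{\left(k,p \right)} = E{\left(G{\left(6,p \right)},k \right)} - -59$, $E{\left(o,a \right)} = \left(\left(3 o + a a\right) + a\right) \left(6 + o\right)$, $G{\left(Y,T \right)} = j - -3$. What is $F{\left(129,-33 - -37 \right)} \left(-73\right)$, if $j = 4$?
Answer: $-15938966$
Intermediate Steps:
$G{\left(Y,T \right)} = 7$ ($G{\left(Y,T \right)} = 4 - -3 = 4 + 3 = 7$)
$E{\left(o,a \right)} = \left(6 + o\right) \left(a + a^{2} + 3 o\right)$ ($E{\left(o,a \right)} = \left(\left(3 o + a^{2}\right) + a\right) \left(6 + o\right) = \left(\left(a^{2} + 3 o\right) + a\right) \left(6 + o\right) = \left(a + a^{2} + 3 o\right) \left(6 + o\right) = \left(6 + o\right) \left(a + a^{2} + 3 o\right)$)
$F{\left(k,p \right)} = 332 + 13 k + 13 k^{2}$ ($F{\left(k,p \right)} = \left(3 \cdot 7^{2} + 6 k + 6 k^{2} + 18 \cdot 7 + k 7 + 7 k^{2}\right) - -59 = \left(3 \cdot 49 + 6 k + 6 k^{2} + 126 + 7 k + 7 k^{2}\right) + 59 = \left(147 + 6 k + 6 k^{2} + 126 + 7 k + 7 k^{2}\right) + 59 = \left(273 + 13 k + 13 k^{2}\right) + 59 = 332 + 13 k + 13 k^{2}$)
$F{\left(129,-33 - -37 \right)} \left(-73\right) = \left(332 + 13 \cdot 129 + 13 \cdot 129^{2}\right) \left(-73\right) = \left(332 + 1677 + 13 \cdot 16641\right) \left(-73\right) = \left(332 + 1677 + 216333\right) \left(-73\right) = 218342 \left(-73\right) = -15938966$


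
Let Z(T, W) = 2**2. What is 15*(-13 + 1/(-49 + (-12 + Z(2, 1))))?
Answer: -3710/19 ≈ -195.26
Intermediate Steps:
Z(T, W) = 4
15*(-13 + 1/(-49 + (-12 + Z(2, 1)))) = 15*(-13 + 1/(-49 + (-12 + 4))) = 15*(-13 + 1/(-49 - 8)) = 15*(-13 + 1/(-57)) = 15*(-13 - 1/57) = 15*(-742/57) = -3710/19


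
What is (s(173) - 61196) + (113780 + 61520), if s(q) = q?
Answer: 114277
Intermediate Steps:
(s(173) - 61196) + (113780 + 61520) = (173 - 61196) + (113780 + 61520) = -61023 + 175300 = 114277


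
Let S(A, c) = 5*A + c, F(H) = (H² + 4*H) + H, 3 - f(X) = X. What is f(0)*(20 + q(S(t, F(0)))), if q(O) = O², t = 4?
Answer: 1260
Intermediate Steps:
f(X) = 3 - X
F(H) = H² + 5*H
S(A, c) = c + 5*A
f(0)*(20 + q(S(t, F(0)))) = (3 - 1*0)*(20 + (0*(5 + 0) + 5*4)²) = (3 + 0)*(20 + (0*5 + 20)²) = 3*(20 + (0 + 20)²) = 3*(20 + 20²) = 3*(20 + 400) = 3*420 = 1260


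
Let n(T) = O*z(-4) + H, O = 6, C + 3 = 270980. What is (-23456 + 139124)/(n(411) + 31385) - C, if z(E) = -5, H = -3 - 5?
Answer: -34955557/129 ≈ -2.7097e+5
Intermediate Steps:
C = 270977 (C = -3 + 270980 = 270977)
H = -8
n(T) = -38 (n(T) = 6*(-5) - 8 = -30 - 8 = -38)
(-23456 + 139124)/(n(411) + 31385) - C = (-23456 + 139124)/(-38 + 31385) - 1*270977 = 115668/31347 - 270977 = 115668*(1/31347) - 270977 = 476/129 - 270977 = -34955557/129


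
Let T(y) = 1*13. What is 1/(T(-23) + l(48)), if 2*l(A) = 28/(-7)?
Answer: 1/11 ≈ 0.090909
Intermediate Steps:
l(A) = -2 (l(A) = (28/(-7))/2 = (28*(-⅐))/2 = (½)*(-4) = -2)
T(y) = 13
1/(T(-23) + l(48)) = 1/(13 - 2) = 1/11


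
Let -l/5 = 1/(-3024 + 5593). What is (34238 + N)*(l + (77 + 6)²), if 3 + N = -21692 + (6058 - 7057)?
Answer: 204303818784/2569 ≈ 7.9527e+7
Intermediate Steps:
N = -22694 (N = -3 + (-21692 + (6058 - 7057)) = -3 + (-21692 - 999) = -3 - 22691 = -22694)
l = -5/2569 (l = -5/(-3024 + 5593) = -5/2569 ≈ -0.0019463)
(34238 + N)*(l + (77 + 6)²) = (34238 - 22694)*(-5/2569 + (77 + 6)²) = 11544*(-5/2569 + 83²) = 11544*(-5/2569 + 6889) = 11544*(17697836/2569) = 204303818784/2569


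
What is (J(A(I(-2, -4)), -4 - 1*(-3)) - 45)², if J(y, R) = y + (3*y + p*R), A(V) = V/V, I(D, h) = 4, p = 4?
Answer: 2025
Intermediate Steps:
A(V) = 1
J(y, R) = 4*R + 4*y (J(y, R) = y + (3*y + 4*R) = 4*R + 4*y)
(J(A(I(-2, -4)), -4 - 1*(-3)) - 45)² = ((4*(-4 - 1*(-3)) + 4*1) - 45)² = ((4*(-4 + 3) + 4) - 45)² = ((4*(-1) + 4) - 45)² = ((-4 + 4) - 45)² = (0 - 45)² = (-45)² = 2025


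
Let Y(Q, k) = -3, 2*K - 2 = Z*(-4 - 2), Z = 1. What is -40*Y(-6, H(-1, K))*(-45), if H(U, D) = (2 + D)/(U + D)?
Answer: -5400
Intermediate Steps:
K = -2 (K = 1 + (1*(-4 - 2))/2 = 1 + (1*(-6))/2 = 1 + (½)*(-6) = 1 - 3 = -2)
H(U, D) = (2 + D)/(D + U)
-40*Y(-6, H(-1, K))*(-45) = -40*(-3)*(-45) = 120*(-45) = -5400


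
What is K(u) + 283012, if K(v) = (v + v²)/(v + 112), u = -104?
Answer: 284351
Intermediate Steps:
K(v) = (v + v²)/(112 + v)
K(u) + 283012 = -104*(1 - 104)/(112 - 104) + 283012 = -104*(-103)/8 + 283012 = -104*⅛*(-103) + 283012 = 1339 + 283012 = 284351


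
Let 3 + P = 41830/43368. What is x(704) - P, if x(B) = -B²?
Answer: -10746893207/21684 ≈ -4.9561e+5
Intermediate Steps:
P = -44137/21684 (P = -3 + 41830/43368 = -3 + 41830*(1/43368) = -3 + 20915/21684 = -44137/21684 ≈ -2.0355)
x(704) - P = -1*704² - 1*(-44137/21684) = -1*495616 + 44137/21684 = -495616 + 44137/21684 = -10746893207/21684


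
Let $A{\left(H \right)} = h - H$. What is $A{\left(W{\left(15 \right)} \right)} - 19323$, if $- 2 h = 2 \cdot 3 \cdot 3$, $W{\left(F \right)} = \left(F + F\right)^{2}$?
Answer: $-20232$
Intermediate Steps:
$W{\left(F \right)} = 4 F^{2}$ ($W{\left(F \right)} = \left(2 F\right)^{2} = 4 F^{2}$)
$h = -9$ ($h = - \frac{2 \cdot 3 \cdot 3}{2} = - \frac{6 \cdot 3}{2} = \left(- \frac{1}{2}\right) 18 = -9$)
$A{\left(H \right)} = -9 - H$
$A{\left(W{\left(15 \right)} \right)} - 19323 = \left(-9 - 4 \cdot 15^{2}\right) - 19323 = \left(-9 - 4 \cdot 225\right) - 19323 = \left(-9 - 900\right) - 19323 = -909 - 19323 = -20232$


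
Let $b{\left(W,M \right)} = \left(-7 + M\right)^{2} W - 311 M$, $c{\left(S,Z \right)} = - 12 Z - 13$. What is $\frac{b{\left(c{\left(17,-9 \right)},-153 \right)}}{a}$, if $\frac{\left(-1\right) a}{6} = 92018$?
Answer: $- \frac{2479583}{552108} \approx -4.4911$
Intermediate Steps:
$a = -552108$ ($a = \left(-6\right) 92018 = -552108$)
$c{\left(S,Z \right)} = -13 - 12 Z$
$b{\left(W,M \right)} = - 311 M + W \left(-7 + M\right)^{2}$ ($b{\left(W,M \right)} = W \left(-7 + M\right)^{2} - 311 M = - 311 M + W \left(-7 + M\right)^{2}$)
$\frac{b{\left(c{\left(17,-9 \right)},-153 \right)}}{a} = \frac{\left(-311\right) \left(-153\right) + \left(-13 - -108\right) \left(-7 - 153\right)^{2}}{-552108} = \left(47583 + \left(-13 + 108\right) \left(-160\right)^{2}\right) \left(- \frac{1}{552108}\right) = \left(47583 + 95 \cdot 25600\right) \left(- \frac{1}{552108}\right) = \left(47583 + 2432000\right) \left(- \frac{1}{552108}\right) = 2479583 \left(- \frac{1}{552108}\right) = - \frac{2479583}{552108}$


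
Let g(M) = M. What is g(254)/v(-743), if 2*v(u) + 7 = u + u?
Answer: -508/1493 ≈ -0.34025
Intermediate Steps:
v(u) = -7/2 + u (v(u) = -7/2 + (u + u)/2 = -7/2 + (2*u)/2 = -7/2 + u)
g(254)/v(-743) = 254/(-7/2 - 743) = 254/(-1493/2) = 254*(-2/1493) = -508/1493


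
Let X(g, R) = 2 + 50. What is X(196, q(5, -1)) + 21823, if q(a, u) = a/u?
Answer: 21875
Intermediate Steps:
X(g, R) = 52
X(196, q(5, -1)) + 21823 = 52 + 21823 = 21875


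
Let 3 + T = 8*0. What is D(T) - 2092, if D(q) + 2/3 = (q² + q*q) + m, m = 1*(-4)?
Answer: -6236/3 ≈ -2078.7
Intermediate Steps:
m = -4
T = -3 (T = -3 + 8*0 = -3 + 0 = -3)
D(q) = -14/3 + 2*q² (D(q) = -⅔ + ((q² + q*q) - 4) = -⅔ + ((q² + q²) - 4) = -⅔ + (2*q² - 4) = -⅔ + (-4 + 2*q²) = -14/3 + 2*q²)
D(T) - 2092 = (-14/3 + 2*(-3)²) - 2092 = (-14/3 + 2*9) - 2092 = (-14/3 + 18) - 2092 = 40/3 - 2092 = -6236/3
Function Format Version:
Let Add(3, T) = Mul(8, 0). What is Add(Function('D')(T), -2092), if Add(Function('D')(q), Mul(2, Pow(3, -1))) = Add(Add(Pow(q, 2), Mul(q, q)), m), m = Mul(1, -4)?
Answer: Rational(-6236, 3) ≈ -2078.7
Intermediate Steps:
m = -4
T = -3 (T = Add(-3, Mul(8, 0)) = Add(-3, 0) = -3)
Function('D')(q) = Add(Rational(-14, 3), Mul(2, Pow(q, 2))) (Function('D')(q) = Add(Rational(-2, 3), Add(Add(Pow(q, 2), Mul(q, q)), -4)) = Add(Rational(-2, 3), Add(Add(Pow(q, 2), Pow(q, 2)), -4)) = Add(Rational(-2, 3), Add(Mul(2, Pow(q, 2)), -4)) = Add(Rational(-2, 3), Add(-4, Mul(2, Pow(q, 2)))) = Add(Rational(-14, 3), Mul(2, Pow(q, 2))))
Add(Function('D')(T), -2092) = Add(Add(Rational(-14, 3), Mul(2, Pow(-3, 2))), -2092) = Add(Add(Rational(-14, 3), Mul(2, 9)), -2092) = Add(Add(Rational(-14, 3), 18), -2092) = Add(Rational(40, 3), -2092) = Rational(-6236, 3)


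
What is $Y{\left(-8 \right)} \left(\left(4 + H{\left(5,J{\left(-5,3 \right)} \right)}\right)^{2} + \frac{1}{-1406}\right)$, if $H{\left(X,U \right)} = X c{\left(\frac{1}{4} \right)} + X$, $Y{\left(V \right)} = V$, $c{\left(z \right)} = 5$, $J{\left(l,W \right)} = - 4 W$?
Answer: $- \frac{6501340}{703} \approx -9248.0$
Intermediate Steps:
$H{\left(X,U \right)} = 6 X$ ($H{\left(X,U \right)} = X 5 + X = 5 X + X = 6 X$)
$Y{\left(-8 \right)} \left(\left(4 + H{\left(5,J{\left(-5,3 \right)} \right)}\right)^{2} + \frac{1}{-1406}\right) = - 8 \left(\left(4 + 6 \cdot 5\right)^{2} + \frac{1}{-1406}\right) = - 8 \left(\left(4 + 30\right)^{2} - \frac{1}{1406}\right) = - 8 \left(34^{2} - \frac{1}{1406}\right) = - 8 \left(1156 - \frac{1}{1406}\right) = \left(-8\right) \frac{1625335}{1406} = - \frac{6501340}{703}$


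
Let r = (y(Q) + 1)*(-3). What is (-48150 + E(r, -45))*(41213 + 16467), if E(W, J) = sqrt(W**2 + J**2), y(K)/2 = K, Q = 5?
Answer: -2777292000 + 173040*sqrt(346) ≈ -2.7741e+9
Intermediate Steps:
y(K) = 2*K
r = -33 (r = (2*5 + 1)*(-3) = (10 + 1)*(-3) = 11*(-3) = -33)
E(W, J) = sqrt(J**2 + W**2)
(-48150 + E(r, -45))*(41213 + 16467) = (-48150 + sqrt((-45)**2 + (-33)**2))*(41213 + 16467) = (-48150 + sqrt(2025 + 1089))*57680 = (-48150 + sqrt(3114))*57680 = (-48150 + 3*sqrt(346))*57680 = -2777292000 + 173040*sqrt(346)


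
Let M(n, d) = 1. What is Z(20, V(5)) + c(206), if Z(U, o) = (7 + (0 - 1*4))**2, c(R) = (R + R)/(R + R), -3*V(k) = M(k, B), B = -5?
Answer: 10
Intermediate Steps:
V(k) = -1/3 (V(k) = -1/3*1 = -1/3)
c(R) = 1 (c(R) = (2*R)/((2*R)) = (2*R)*(1/(2*R)) = 1)
Z(U, o) = 9 (Z(U, o) = (7 + (0 - 4))**2 = (7 - 4)**2 = 3**2 = 9)
Z(20, V(5)) + c(206) = 9 + 1 = 10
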